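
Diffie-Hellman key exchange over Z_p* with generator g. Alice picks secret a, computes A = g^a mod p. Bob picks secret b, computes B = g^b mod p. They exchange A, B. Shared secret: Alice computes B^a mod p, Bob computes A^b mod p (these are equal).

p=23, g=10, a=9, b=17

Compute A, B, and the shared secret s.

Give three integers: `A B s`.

Answer: 20 17 7

Derivation:
A = 10^9 mod 23  (bits of 9 = 1001)
  bit 0 = 1: r = r^2 * 10 mod 23 = 1^2 * 10 = 1*10 = 10
  bit 1 = 0: r = r^2 mod 23 = 10^2 = 8
  bit 2 = 0: r = r^2 mod 23 = 8^2 = 18
  bit 3 = 1: r = r^2 * 10 mod 23 = 18^2 * 10 = 2*10 = 20
  -> A = 20
B = 10^17 mod 23  (bits of 17 = 10001)
  bit 0 = 1: r = r^2 * 10 mod 23 = 1^2 * 10 = 1*10 = 10
  bit 1 = 0: r = r^2 mod 23 = 10^2 = 8
  bit 2 = 0: r = r^2 mod 23 = 8^2 = 18
  bit 3 = 0: r = r^2 mod 23 = 18^2 = 2
  bit 4 = 1: r = r^2 * 10 mod 23 = 2^2 * 10 = 4*10 = 17
  -> B = 17
s = B^a = 17^9 mod 23  (bits of 9 = 1001)
  bit 0 = 1: r = r^2 * 17 mod 23 = 1^2 * 17 = 1*17 = 17
  bit 1 = 0: r = r^2 mod 23 = 17^2 = 13
  bit 2 = 0: r = r^2 mod 23 = 13^2 = 8
  bit 3 = 1: r = r^2 * 17 mod 23 = 8^2 * 17 = 18*17 = 7
  -> s = B^a = 7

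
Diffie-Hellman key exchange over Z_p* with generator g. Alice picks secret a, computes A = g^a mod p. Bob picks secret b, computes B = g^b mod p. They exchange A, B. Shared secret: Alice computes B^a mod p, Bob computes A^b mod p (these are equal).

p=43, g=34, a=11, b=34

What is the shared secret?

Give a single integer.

A = 34^11 mod 43  (bits of 11 = 1011)
  bit 0 = 1: r = r^2 * 34 mod 43 = 1^2 * 34 = 1*34 = 34
  bit 1 = 0: r = r^2 mod 43 = 34^2 = 38
  bit 2 = 1: r = r^2 * 34 mod 43 = 38^2 * 34 = 25*34 = 33
  bit 3 = 1: r = r^2 * 34 mod 43 = 33^2 * 34 = 14*34 = 3
  -> A = 3
B = 34^34 mod 43  (bits of 34 = 100010)
  bit 0 = 1: r = r^2 * 34 mod 43 = 1^2 * 34 = 1*34 = 34
  bit 1 = 0: r = r^2 mod 43 = 34^2 = 38
  bit 2 = 0: r = r^2 mod 43 = 38^2 = 25
  bit 3 = 0: r = r^2 mod 43 = 25^2 = 23
  bit 4 = 1: r = r^2 * 34 mod 43 = 23^2 * 34 = 13*34 = 12
  bit 5 = 0: r = r^2 mod 43 = 12^2 = 15
  -> B = 15
s = B^a = 15^11 mod 43  (bits of 11 = 1011)
  bit 0 = 1: r = r^2 * 15 mod 43 = 1^2 * 15 = 1*15 = 15
  bit 1 = 0: r = r^2 mod 43 = 15^2 = 10
  bit 2 = 1: r = r^2 * 15 mod 43 = 10^2 * 15 = 14*15 = 38
  bit 3 = 1: r = r^2 * 15 mod 43 = 38^2 * 15 = 25*15 = 31
  -> s = B^a = 31

Answer: 31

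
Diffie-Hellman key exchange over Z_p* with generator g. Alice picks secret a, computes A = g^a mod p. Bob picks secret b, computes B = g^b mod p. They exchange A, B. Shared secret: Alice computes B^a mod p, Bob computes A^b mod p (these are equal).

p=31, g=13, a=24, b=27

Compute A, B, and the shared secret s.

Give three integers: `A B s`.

A = 13^24 mod 31  (bits of 24 = 11000)
  bit 0 = 1: r = r^2 * 13 mod 31 = 1^2 * 13 = 1*13 = 13
  bit 1 = 1: r = r^2 * 13 mod 31 = 13^2 * 13 = 14*13 = 27
  bit 2 = 0: r = r^2 mod 31 = 27^2 = 16
  bit 3 = 0: r = r^2 mod 31 = 16^2 = 8
  bit 4 = 0: r = r^2 mod 31 = 8^2 = 2
  -> A = 2
B = 13^27 mod 31  (bits of 27 = 11011)
  bit 0 = 1: r = r^2 * 13 mod 31 = 1^2 * 13 = 1*13 = 13
  bit 1 = 1: r = r^2 * 13 mod 31 = 13^2 * 13 = 14*13 = 27
  bit 2 = 0: r = r^2 mod 31 = 27^2 = 16
  bit 3 = 1: r = r^2 * 13 mod 31 = 16^2 * 13 = 8*13 = 11
  bit 4 = 1: r = r^2 * 13 mod 31 = 11^2 * 13 = 28*13 = 23
  -> B = 23
s = B^a = 23^24 mod 31  (bits of 24 = 11000)
  bit 0 = 1: r = r^2 * 23 mod 31 = 1^2 * 23 = 1*23 = 23
  bit 1 = 1: r = r^2 * 23 mod 31 = 23^2 * 23 = 2*23 = 15
  bit 2 = 0: r = r^2 mod 31 = 15^2 = 8
  bit 3 = 0: r = r^2 mod 31 = 8^2 = 2
  bit 4 = 0: r = r^2 mod 31 = 2^2 = 4
  -> s = B^a = 4

Answer: 2 23 4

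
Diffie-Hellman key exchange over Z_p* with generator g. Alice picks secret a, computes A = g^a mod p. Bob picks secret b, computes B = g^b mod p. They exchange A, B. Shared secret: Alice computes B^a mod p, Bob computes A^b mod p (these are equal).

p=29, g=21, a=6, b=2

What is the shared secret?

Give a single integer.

Answer: 24

Derivation:
A = 21^6 mod 29  (bits of 6 = 110)
  bit 0 = 1: r = r^2 * 21 mod 29 = 1^2 * 21 = 1*21 = 21
  bit 1 = 1: r = r^2 * 21 mod 29 = 21^2 * 21 = 6*21 = 10
  bit 2 = 0: r = r^2 mod 29 = 10^2 = 13
  -> A = 13
B = 21^2 mod 29  (bits of 2 = 10)
  bit 0 = 1: r = r^2 * 21 mod 29 = 1^2 * 21 = 1*21 = 21
  bit 1 = 0: r = r^2 mod 29 = 21^2 = 6
  -> B = 6
s = B^a = 6^6 mod 29  (bits of 6 = 110)
  bit 0 = 1: r = r^2 * 6 mod 29 = 1^2 * 6 = 1*6 = 6
  bit 1 = 1: r = r^2 * 6 mod 29 = 6^2 * 6 = 7*6 = 13
  bit 2 = 0: r = r^2 mod 29 = 13^2 = 24
  -> s = B^a = 24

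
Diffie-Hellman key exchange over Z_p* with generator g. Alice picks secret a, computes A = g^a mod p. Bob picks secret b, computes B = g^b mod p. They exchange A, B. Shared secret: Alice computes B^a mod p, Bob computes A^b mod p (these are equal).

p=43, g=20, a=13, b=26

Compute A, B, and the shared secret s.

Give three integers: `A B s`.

Answer: 19 17 13

Derivation:
A = 20^13 mod 43  (bits of 13 = 1101)
  bit 0 = 1: r = r^2 * 20 mod 43 = 1^2 * 20 = 1*20 = 20
  bit 1 = 1: r = r^2 * 20 mod 43 = 20^2 * 20 = 13*20 = 2
  bit 2 = 0: r = r^2 mod 43 = 2^2 = 4
  bit 3 = 1: r = r^2 * 20 mod 43 = 4^2 * 20 = 16*20 = 19
  -> A = 19
B = 20^26 mod 43  (bits of 26 = 11010)
  bit 0 = 1: r = r^2 * 20 mod 43 = 1^2 * 20 = 1*20 = 20
  bit 1 = 1: r = r^2 * 20 mod 43 = 20^2 * 20 = 13*20 = 2
  bit 2 = 0: r = r^2 mod 43 = 2^2 = 4
  bit 3 = 1: r = r^2 * 20 mod 43 = 4^2 * 20 = 16*20 = 19
  bit 4 = 0: r = r^2 mod 43 = 19^2 = 17
  -> B = 17
s = B^a = 17^13 mod 43  (bits of 13 = 1101)
  bit 0 = 1: r = r^2 * 17 mod 43 = 1^2 * 17 = 1*17 = 17
  bit 1 = 1: r = r^2 * 17 mod 43 = 17^2 * 17 = 31*17 = 11
  bit 2 = 0: r = r^2 mod 43 = 11^2 = 35
  bit 3 = 1: r = r^2 * 17 mod 43 = 35^2 * 17 = 21*17 = 13
  -> s = B^a = 13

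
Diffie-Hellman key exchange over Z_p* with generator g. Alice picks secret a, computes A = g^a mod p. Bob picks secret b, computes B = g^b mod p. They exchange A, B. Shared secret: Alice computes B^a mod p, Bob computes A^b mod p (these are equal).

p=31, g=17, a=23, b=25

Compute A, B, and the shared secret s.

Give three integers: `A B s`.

A = 17^23 mod 31  (bits of 23 = 10111)
  bit 0 = 1: r = r^2 * 17 mod 31 = 1^2 * 17 = 1*17 = 17
  bit 1 = 0: r = r^2 mod 31 = 17^2 = 10
  bit 2 = 1: r = r^2 * 17 mod 31 = 10^2 * 17 = 7*17 = 26
  bit 3 = 1: r = r^2 * 17 mod 31 = 26^2 * 17 = 25*17 = 22
  bit 4 = 1: r = r^2 * 17 mod 31 = 22^2 * 17 = 19*17 = 13
  -> A = 13
B = 17^25 mod 31  (bits of 25 = 11001)
  bit 0 = 1: r = r^2 * 17 mod 31 = 1^2 * 17 = 1*17 = 17
  bit 1 = 1: r = r^2 * 17 mod 31 = 17^2 * 17 = 10*17 = 15
  bit 2 = 0: r = r^2 mod 31 = 15^2 = 8
  bit 3 = 0: r = r^2 mod 31 = 8^2 = 2
  bit 4 = 1: r = r^2 * 17 mod 31 = 2^2 * 17 = 4*17 = 6
  -> B = 6
s = B^a = 6^23 mod 31  (bits of 23 = 10111)
  bit 0 = 1: r = r^2 * 6 mod 31 = 1^2 * 6 = 1*6 = 6
  bit 1 = 0: r = r^2 mod 31 = 6^2 = 5
  bit 2 = 1: r = r^2 * 6 mod 31 = 5^2 * 6 = 25*6 = 26
  bit 3 = 1: r = r^2 * 6 mod 31 = 26^2 * 6 = 25*6 = 26
  bit 4 = 1: r = r^2 * 6 mod 31 = 26^2 * 6 = 25*6 = 26
  -> s = B^a = 26

Answer: 13 6 26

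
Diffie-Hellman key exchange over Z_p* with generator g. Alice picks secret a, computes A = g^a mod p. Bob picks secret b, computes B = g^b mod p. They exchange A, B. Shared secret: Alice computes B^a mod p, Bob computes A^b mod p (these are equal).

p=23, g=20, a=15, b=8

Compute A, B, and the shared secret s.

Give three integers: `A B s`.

Answer: 11 6 8

Derivation:
A = 20^15 mod 23  (bits of 15 = 1111)
  bit 0 = 1: r = r^2 * 20 mod 23 = 1^2 * 20 = 1*20 = 20
  bit 1 = 1: r = r^2 * 20 mod 23 = 20^2 * 20 = 9*20 = 19
  bit 2 = 1: r = r^2 * 20 mod 23 = 19^2 * 20 = 16*20 = 21
  bit 3 = 1: r = r^2 * 20 mod 23 = 21^2 * 20 = 4*20 = 11
  -> A = 11
B = 20^8 mod 23  (bits of 8 = 1000)
  bit 0 = 1: r = r^2 * 20 mod 23 = 1^2 * 20 = 1*20 = 20
  bit 1 = 0: r = r^2 mod 23 = 20^2 = 9
  bit 2 = 0: r = r^2 mod 23 = 9^2 = 12
  bit 3 = 0: r = r^2 mod 23 = 12^2 = 6
  -> B = 6
s = B^a = 6^15 mod 23  (bits of 15 = 1111)
  bit 0 = 1: r = r^2 * 6 mod 23 = 1^2 * 6 = 1*6 = 6
  bit 1 = 1: r = r^2 * 6 mod 23 = 6^2 * 6 = 13*6 = 9
  bit 2 = 1: r = r^2 * 6 mod 23 = 9^2 * 6 = 12*6 = 3
  bit 3 = 1: r = r^2 * 6 mod 23 = 3^2 * 6 = 9*6 = 8
  -> s = B^a = 8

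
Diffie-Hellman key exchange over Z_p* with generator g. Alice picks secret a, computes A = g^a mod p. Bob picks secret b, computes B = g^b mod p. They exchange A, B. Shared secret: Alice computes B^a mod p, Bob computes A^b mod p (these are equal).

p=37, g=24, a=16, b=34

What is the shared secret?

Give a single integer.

A = 24^16 mod 37  (bits of 16 = 10000)
  bit 0 = 1: r = r^2 * 24 mod 37 = 1^2 * 24 = 1*24 = 24
  bit 1 = 0: r = r^2 mod 37 = 24^2 = 21
  bit 2 = 0: r = r^2 mod 37 = 21^2 = 34
  bit 3 = 0: r = r^2 mod 37 = 34^2 = 9
  bit 4 = 0: r = r^2 mod 37 = 9^2 = 7
  -> A = 7
B = 24^34 mod 37  (bits of 34 = 100010)
  bit 0 = 1: r = r^2 * 24 mod 37 = 1^2 * 24 = 1*24 = 24
  bit 1 = 0: r = r^2 mod 37 = 24^2 = 21
  bit 2 = 0: r = r^2 mod 37 = 21^2 = 34
  bit 3 = 0: r = r^2 mod 37 = 34^2 = 9
  bit 4 = 1: r = r^2 * 24 mod 37 = 9^2 * 24 = 7*24 = 20
  bit 5 = 0: r = r^2 mod 37 = 20^2 = 30
  -> B = 30
s = B^a = 30^16 mod 37  (bits of 16 = 10000)
  bit 0 = 1: r = r^2 * 30 mod 37 = 1^2 * 30 = 1*30 = 30
  bit 1 = 0: r = r^2 mod 37 = 30^2 = 12
  bit 2 = 0: r = r^2 mod 37 = 12^2 = 33
  bit 3 = 0: r = r^2 mod 37 = 33^2 = 16
  bit 4 = 0: r = r^2 mod 37 = 16^2 = 34
  -> s = B^a = 34

Answer: 34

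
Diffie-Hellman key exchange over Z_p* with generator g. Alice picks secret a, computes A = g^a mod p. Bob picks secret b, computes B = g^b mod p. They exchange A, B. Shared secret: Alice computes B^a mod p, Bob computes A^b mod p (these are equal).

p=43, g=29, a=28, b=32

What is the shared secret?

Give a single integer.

A = 29^28 mod 43  (bits of 28 = 11100)
  bit 0 = 1: r = r^2 * 29 mod 43 = 1^2 * 29 = 1*29 = 29
  bit 1 = 1: r = r^2 * 29 mod 43 = 29^2 * 29 = 24*29 = 8
  bit 2 = 1: r = r^2 * 29 mod 43 = 8^2 * 29 = 21*29 = 7
  bit 3 = 0: r = r^2 mod 43 = 7^2 = 6
  bit 4 = 0: r = r^2 mod 43 = 6^2 = 36
  -> A = 36
B = 29^32 mod 43  (bits of 32 = 100000)
  bit 0 = 1: r = r^2 * 29 mod 43 = 1^2 * 29 = 1*29 = 29
  bit 1 = 0: r = r^2 mod 43 = 29^2 = 24
  bit 2 = 0: r = r^2 mod 43 = 24^2 = 17
  bit 3 = 0: r = r^2 mod 43 = 17^2 = 31
  bit 4 = 0: r = r^2 mod 43 = 31^2 = 15
  bit 5 = 0: r = r^2 mod 43 = 15^2 = 10
  -> B = 10
s = B^a = 10^28 mod 43  (bits of 28 = 11100)
  bit 0 = 1: r = r^2 * 10 mod 43 = 1^2 * 10 = 1*10 = 10
  bit 1 = 1: r = r^2 * 10 mod 43 = 10^2 * 10 = 14*10 = 11
  bit 2 = 1: r = r^2 * 10 mod 43 = 11^2 * 10 = 35*10 = 6
  bit 3 = 0: r = r^2 mod 43 = 6^2 = 36
  bit 4 = 0: r = r^2 mod 43 = 36^2 = 6
  -> s = B^a = 6

Answer: 6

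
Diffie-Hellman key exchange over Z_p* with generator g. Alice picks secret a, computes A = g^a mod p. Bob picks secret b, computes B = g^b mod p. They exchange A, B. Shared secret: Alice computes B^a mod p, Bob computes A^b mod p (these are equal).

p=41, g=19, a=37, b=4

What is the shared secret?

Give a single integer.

Answer: 4

Derivation:
A = 19^37 mod 41  (bits of 37 = 100101)
  bit 0 = 1: r = r^2 * 19 mod 41 = 1^2 * 19 = 1*19 = 19
  bit 1 = 0: r = r^2 mod 41 = 19^2 = 33
  bit 2 = 0: r = r^2 mod 41 = 33^2 = 23
  bit 3 = 1: r = r^2 * 19 mod 41 = 23^2 * 19 = 37*19 = 6
  bit 4 = 0: r = r^2 mod 41 = 6^2 = 36
  bit 5 = 1: r = r^2 * 19 mod 41 = 36^2 * 19 = 25*19 = 24
  -> A = 24
B = 19^4 mod 41  (bits of 4 = 100)
  bit 0 = 1: r = r^2 * 19 mod 41 = 1^2 * 19 = 1*19 = 19
  bit 1 = 0: r = r^2 mod 41 = 19^2 = 33
  bit 2 = 0: r = r^2 mod 41 = 33^2 = 23
  -> B = 23
s = B^a = 23^37 mod 41  (bits of 37 = 100101)
  bit 0 = 1: r = r^2 * 23 mod 41 = 1^2 * 23 = 1*23 = 23
  bit 1 = 0: r = r^2 mod 41 = 23^2 = 37
  bit 2 = 0: r = r^2 mod 41 = 37^2 = 16
  bit 3 = 1: r = r^2 * 23 mod 41 = 16^2 * 23 = 10*23 = 25
  bit 4 = 0: r = r^2 mod 41 = 25^2 = 10
  bit 5 = 1: r = r^2 * 23 mod 41 = 10^2 * 23 = 18*23 = 4
  -> s = B^a = 4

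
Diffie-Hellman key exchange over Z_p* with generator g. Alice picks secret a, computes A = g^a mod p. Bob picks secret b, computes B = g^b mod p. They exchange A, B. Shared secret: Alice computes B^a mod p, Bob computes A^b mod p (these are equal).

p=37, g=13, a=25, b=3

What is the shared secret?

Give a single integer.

A = 13^25 mod 37  (bits of 25 = 11001)
  bit 0 = 1: r = r^2 * 13 mod 37 = 1^2 * 13 = 1*13 = 13
  bit 1 = 1: r = r^2 * 13 mod 37 = 13^2 * 13 = 21*13 = 14
  bit 2 = 0: r = r^2 mod 37 = 14^2 = 11
  bit 3 = 0: r = r^2 mod 37 = 11^2 = 10
  bit 4 = 1: r = r^2 * 13 mod 37 = 10^2 * 13 = 26*13 = 5
  -> A = 5
B = 13^3 mod 37  (bits of 3 = 11)
  bit 0 = 1: r = r^2 * 13 mod 37 = 1^2 * 13 = 1*13 = 13
  bit 1 = 1: r = r^2 * 13 mod 37 = 13^2 * 13 = 21*13 = 14
  -> B = 14
s = B^a = 14^25 mod 37  (bits of 25 = 11001)
  bit 0 = 1: r = r^2 * 14 mod 37 = 1^2 * 14 = 1*14 = 14
  bit 1 = 1: r = r^2 * 14 mod 37 = 14^2 * 14 = 11*14 = 6
  bit 2 = 0: r = r^2 mod 37 = 6^2 = 36
  bit 3 = 0: r = r^2 mod 37 = 36^2 = 1
  bit 4 = 1: r = r^2 * 14 mod 37 = 1^2 * 14 = 1*14 = 14
  -> s = B^a = 14

Answer: 14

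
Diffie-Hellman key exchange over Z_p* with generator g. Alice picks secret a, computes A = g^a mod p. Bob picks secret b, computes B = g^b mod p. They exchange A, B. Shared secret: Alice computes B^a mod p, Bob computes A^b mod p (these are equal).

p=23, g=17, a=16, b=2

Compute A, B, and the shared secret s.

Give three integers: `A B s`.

Answer: 2 13 4

Derivation:
A = 17^16 mod 23  (bits of 16 = 10000)
  bit 0 = 1: r = r^2 * 17 mod 23 = 1^2 * 17 = 1*17 = 17
  bit 1 = 0: r = r^2 mod 23 = 17^2 = 13
  bit 2 = 0: r = r^2 mod 23 = 13^2 = 8
  bit 3 = 0: r = r^2 mod 23 = 8^2 = 18
  bit 4 = 0: r = r^2 mod 23 = 18^2 = 2
  -> A = 2
B = 17^2 mod 23  (bits of 2 = 10)
  bit 0 = 1: r = r^2 * 17 mod 23 = 1^2 * 17 = 1*17 = 17
  bit 1 = 0: r = r^2 mod 23 = 17^2 = 13
  -> B = 13
s = B^a = 13^16 mod 23  (bits of 16 = 10000)
  bit 0 = 1: r = r^2 * 13 mod 23 = 1^2 * 13 = 1*13 = 13
  bit 1 = 0: r = r^2 mod 23 = 13^2 = 8
  bit 2 = 0: r = r^2 mod 23 = 8^2 = 18
  bit 3 = 0: r = r^2 mod 23 = 18^2 = 2
  bit 4 = 0: r = r^2 mod 23 = 2^2 = 4
  -> s = B^a = 4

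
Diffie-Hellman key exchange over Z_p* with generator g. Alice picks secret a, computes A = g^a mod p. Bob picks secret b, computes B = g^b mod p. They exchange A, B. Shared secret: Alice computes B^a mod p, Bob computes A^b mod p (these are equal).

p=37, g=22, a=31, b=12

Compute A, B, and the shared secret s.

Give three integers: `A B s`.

Answer: 20 26 26

Derivation:
A = 22^31 mod 37  (bits of 31 = 11111)
  bit 0 = 1: r = r^2 * 22 mod 37 = 1^2 * 22 = 1*22 = 22
  bit 1 = 1: r = r^2 * 22 mod 37 = 22^2 * 22 = 3*22 = 29
  bit 2 = 1: r = r^2 * 22 mod 37 = 29^2 * 22 = 27*22 = 2
  bit 3 = 1: r = r^2 * 22 mod 37 = 2^2 * 22 = 4*22 = 14
  bit 4 = 1: r = r^2 * 22 mod 37 = 14^2 * 22 = 11*22 = 20
  -> A = 20
B = 22^12 mod 37  (bits of 12 = 1100)
  bit 0 = 1: r = r^2 * 22 mod 37 = 1^2 * 22 = 1*22 = 22
  bit 1 = 1: r = r^2 * 22 mod 37 = 22^2 * 22 = 3*22 = 29
  bit 2 = 0: r = r^2 mod 37 = 29^2 = 27
  bit 3 = 0: r = r^2 mod 37 = 27^2 = 26
  -> B = 26
s = B^a = 26^31 mod 37  (bits of 31 = 11111)
  bit 0 = 1: r = r^2 * 26 mod 37 = 1^2 * 26 = 1*26 = 26
  bit 1 = 1: r = r^2 * 26 mod 37 = 26^2 * 26 = 10*26 = 1
  bit 2 = 1: r = r^2 * 26 mod 37 = 1^2 * 26 = 1*26 = 26
  bit 3 = 1: r = r^2 * 26 mod 37 = 26^2 * 26 = 10*26 = 1
  bit 4 = 1: r = r^2 * 26 mod 37 = 1^2 * 26 = 1*26 = 26
  -> s = B^a = 26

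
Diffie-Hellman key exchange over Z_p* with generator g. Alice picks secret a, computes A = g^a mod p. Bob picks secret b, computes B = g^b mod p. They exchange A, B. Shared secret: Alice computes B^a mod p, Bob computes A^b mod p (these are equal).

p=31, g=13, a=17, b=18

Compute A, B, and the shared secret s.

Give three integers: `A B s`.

Answer: 17 4 16

Derivation:
A = 13^17 mod 31  (bits of 17 = 10001)
  bit 0 = 1: r = r^2 * 13 mod 31 = 1^2 * 13 = 1*13 = 13
  bit 1 = 0: r = r^2 mod 31 = 13^2 = 14
  bit 2 = 0: r = r^2 mod 31 = 14^2 = 10
  bit 3 = 0: r = r^2 mod 31 = 10^2 = 7
  bit 4 = 1: r = r^2 * 13 mod 31 = 7^2 * 13 = 18*13 = 17
  -> A = 17
B = 13^18 mod 31  (bits of 18 = 10010)
  bit 0 = 1: r = r^2 * 13 mod 31 = 1^2 * 13 = 1*13 = 13
  bit 1 = 0: r = r^2 mod 31 = 13^2 = 14
  bit 2 = 0: r = r^2 mod 31 = 14^2 = 10
  bit 3 = 1: r = r^2 * 13 mod 31 = 10^2 * 13 = 7*13 = 29
  bit 4 = 0: r = r^2 mod 31 = 29^2 = 4
  -> B = 4
s = B^a = 4^17 mod 31  (bits of 17 = 10001)
  bit 0 = 1: r = r^2 * 4 mod 31 = 1^2 * 4 = 1*4 = 4
  bit 1 = 0: r = r^2 mod 31 = 4^2 = 16
  bit 2 = 0: r = r^2 mod 31 = 16^2 = 8
  bit 3 = 0: r = r^2 mod 31 = 8^2 = 2
  bit 4 = 1: r = r^2 * 4 mod 31 = 2^2 * 4 = 4*4 = 16
  -> s = B^a = 16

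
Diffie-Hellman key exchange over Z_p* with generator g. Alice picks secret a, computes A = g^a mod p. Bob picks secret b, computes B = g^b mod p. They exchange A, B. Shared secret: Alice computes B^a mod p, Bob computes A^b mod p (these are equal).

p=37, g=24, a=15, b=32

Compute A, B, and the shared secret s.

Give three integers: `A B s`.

Answer: 8 12 10

Derivation:
A = 24^15 mod 37  (bits of 15 = 1111)
  bit 0 = 1: r = r^2 * 24 mod 37 = 1^2 * 24 = 1*24 = 24
  bit 1 = 1: r = r^2 * 24 mod 37 = 24^2 * 24 = 21*24 = 23
  bit 2 = 1: r = r^2 * 24 mod 37 = 23^2 * 24 = 11*24 = 5
  bit 3 = 1: r = r^2 * 24 mod 37 = 5^2 * 24 = 25*24 = 8
  -> A = 8
B = 24^32 mod 37  (bits of 32 = 100000)
  bit 0 = 1: r = r^2 * 24 mod 37 = 1^2 * 24 = 1*24 = 24
  bit 1 = 0: r = r^2 mod 37 = 24^2 = 21
  bit 2 = 0: r = r^2 mod 37 = 21^2 = 34
  bit 3 = 0: r = r^2 mod 37 = 34^2 = 9
  bit 4 = 0: r = r^2 mod 37 = 9^2 = 7
  bit 5 = 0: r = r^2 mod 37 = 7^2 = 12
  -> B = 12
s = B^a = 12^15 mod 37  (bits of 15 = 1111)
  bit 0 = 1: r = r^2 * 12 mod 37 = 1^2 * 12 = 1*12 = 12
  bit 1 = 1: r = r^2 * 12 mod 37 = 12^2 * 12 = 33*12 = 26
  bit 2 = 1: r = r^2 * 12 mod 37 = 26^2 * 12 = 10*12 = 9
  bit 3 = 1: r = r^2 * 12 mod 37 = 9^2 * 12 = 7*12 = 10
  -> s = B^a = 10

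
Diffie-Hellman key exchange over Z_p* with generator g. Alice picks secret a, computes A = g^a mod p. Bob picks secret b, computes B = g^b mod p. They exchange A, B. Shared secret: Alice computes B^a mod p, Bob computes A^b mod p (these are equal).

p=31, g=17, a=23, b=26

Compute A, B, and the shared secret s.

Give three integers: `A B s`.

A = 17^23 mod 31  (bits of 23 = 10111)
  bit 0 = 1: r = r^2 * 17 mod 31 = 1^2 * 17 = 1*17 = 17
  bit 1 = 0: r = r^2 mod 31 = 17^2 = 10
  bit 2 = 1: r = r^2 * 17 mod 31 = 10^2 * 17 = 7*17 = 26
  bit 3 = 1: r = r^2 * 17 mod 31 = 26^2 * 17 = 25*17 = 22
  bit 4 = 1: r = r^2 * 17 mod 31 = 22^2 * 17 = 19*17 = 13
  -> A = 13
B = 17^26 mod 31  (bits of 26 = 11010)
  bit 0 = 1: r = r^2 * 17 mod 31 = 1^2 * 17 = 1*17 = 17
  bit 1 = 1: r = r^2 * 17 mod 31 = 17^2 * 17 = 10*17 = 15
  bit 2 = 0: r = r^2 mod 31 = 15^2 = 8
  bit 3 = 1: r = r^2 * 17 mod 31 = 8^2 * 17 = 2*17 = 3
  bit 4 = 0: r = r^2 mod 31 = 3^2 = 9
  -> B = 9
s = B^a = 9^23 mod 31  (bits of 23 = 10111)
  bit 0 = 1: r = r^2 * 9 mod 31 = 1^2 * 9 = 1*9 = 9
  bit 1 = 0: r = r^2 mod 31 = 9^2 = 19
  bit 2 = 1: r = r^2 * 9 mod 31 = 19^2 * 9 = 20*9 = 25
  bit 3 = 1: r = r^2 * 9 mod 31 = 25^2 * 9 = 5*9 = 14
  bit 4 = 1: r = r^2 * 9 mod 31 = 14^2 * 9 = 10*9 = 28
  -> s = B^a = 28

Answer: 13 9 28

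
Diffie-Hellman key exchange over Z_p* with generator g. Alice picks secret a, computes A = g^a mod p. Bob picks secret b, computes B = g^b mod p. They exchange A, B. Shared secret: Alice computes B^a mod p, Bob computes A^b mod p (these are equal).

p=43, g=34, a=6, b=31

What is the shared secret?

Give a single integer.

Answer: 21

Derivation:
A = 34^6 mod 43  (bits of 6 = 110)
  bit 0 = 1: r = r^2 * 34 mod 43 = 1^2 * 34 = 1*34 = 34
  bit 1 = 1: r = r^2 * 34 mod 43 = 34^2 * 34 = 38*34 = 2
  bit 2 = 0: r = r^2 mod 43 = 2^2 = 4
  -> A = 4
B = 34^31 mod 43  (bits of 31 = 11111)
  bit 0 = 1: r = r^2 * 34 mod 43 = 1^2 * 34 = 1*34 = 34
  bit 1 = 1: r = r^2 * 34 mod 43 = 34^2 * 34 = 38*34 = 2
  bit 2 = 1: r = r^2 * 34 mod 43 = 2^2 * 34 = 4*34 = 7
  bit 3 = 1: r = r^2 * 34 mod 43 = 7^2 * 34 = 6*34 = 32
  bit 4 = 1: r = r^2 * 34 mod 43 = 32^2 * 34 = 35*34 = 29
  -> B = 29
s = B^a = 29^6 mod 43  (bits of 6 = 110)
  bit 0 = 1: r = r^2 * 29 mod 43 = 1^2 * 29 = 1*29 = 29
  bit 1 = 1: r = r^2 * 29 mod 43 = 29^2 * 29 = 24*29 = 8
  bit 2 = 0: r = r^2 mod 43 = 8^2 = 21
  -> s = B^a = 21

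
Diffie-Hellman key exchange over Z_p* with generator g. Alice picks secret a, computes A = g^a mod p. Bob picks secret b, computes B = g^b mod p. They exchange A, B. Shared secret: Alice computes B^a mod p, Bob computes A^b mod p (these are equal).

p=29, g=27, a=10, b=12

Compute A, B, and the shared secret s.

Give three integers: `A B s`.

Answer: 9 7 24

Derivation:
A = 27^10 mod 29  (bits of 10 = 1010)
  bit 0 = 1: r = r^2 * 27 mod 29 = 1^2 * 27 = 1*27 = 27
  bit 1 = 0: r = r^2 mod 29 = 27^2 = 4
  bit 2 = 1: r = r^2 * 27 mod 29 = 4^2 * 27 = 16*27 = 26
  bit 3 = 0: r = r^2 mod 29 = 26^2 = 9
  -> A = 9
B = 27^12 mod 29  (bits of 12 = 1100)
  bit 0 = 1: r = r^2 * 27 mod 29 = 1^2 * 27 = 1*27 = 27
  bit 1 = 1: r = r^2 * 27 mod 29 = 27^2 * 27 = 4*27 = 21
  bit 2 = 0: r = r^2 mod 29 = 21^2 = 6
  bit 3 = 0: r = r^2 mod 29 = 6^2 = 7
  -> B = 7
s = B^a = 7^10 mod 29  (bits of 10 = 1010)
  bit 0 = 1: r = r^2 * 7 mod 29 = 1^2 * 7 = 1*7 = 7
  bit 1 = 0: r = r^2 mod 29 = 7^2 = 20
  bit 2 = 1: r = r^2 * 7 mod 29 = 20^2 * 7 = 23*7 = 16
  bit 3 = 0: r = r^2 mod 29 = 16^2 = 24
  -> s = B^a = 24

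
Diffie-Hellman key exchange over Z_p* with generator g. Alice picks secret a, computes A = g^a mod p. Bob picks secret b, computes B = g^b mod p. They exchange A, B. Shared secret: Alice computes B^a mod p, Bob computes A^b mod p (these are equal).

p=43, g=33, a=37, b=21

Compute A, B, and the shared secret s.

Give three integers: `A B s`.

Answer: 12 42 42

Derivation:
A = 33^37 mod 43  (bits of 37 = 100101)
  bit 0 = 1: r = r^2 * 33 mod 43 = 1^2 * 33 = 1*33 = 33
  bit 1 = 0: r = r^2 mod 43 = 33^2 = 14
  bit 2 = 0: r = r^2 mod 43 = 14^2 = 24
  bit 3 = 1: r = r^2 * 33 mod 43 = 24^2 * 33 = 17*33 = 2
  bit 4 = 0: r = r^2 mod 43 = 2^2 = 4
  bit 5 = 1: r = r^2 * 33 mod 43 = 4^2 * 33 = 16*33 = 12
  -> A = 12
B = 33^21 mod 43  (bits of 21 = 10101)
  bit 0 = 1: r = r^2 * 33 mod 43 = 1^2 * 33 = 1*33 = 33
  bit 1 = 0: r = r^2 mod 43 = 33^2 = 14
  bit 2 = 1: r = r^2 * 33 mod 43 = 14^2 * 33 = 24*33 = 18
  bit 3 = 0: r = r^2 mod 43 = 18^2 = 23
  bit 4 = 1: r = r^2 * 33 mod 43 = 23^2 * 33 = 13*33 = 42
  -> B = 42
s = B^a = 42^37 mod 43  (bits of 37 = 100101)
  bit 0 = 1: r = r^2 * 42 mod 43 = 1^2 * 42 = 1*42 = 42
  bit 1 = 0: r = r^2 mod 43 = 42^2 = 1
  bit 2 = 0: r = r^2 mod 43 = 1^2 = 1
  bit 3 = 1: r = r^2 * 42 mod 43 = 1^2 * 42 = 1*42 = 42
  bit 4 = 0: r = r^2 mod 43 = 42^2 = 1
  bit 5 = 1: r = r^2 * 42 mod 43 = 1^2 * 42 = 1*42 = 42
  -> s = B^a = 42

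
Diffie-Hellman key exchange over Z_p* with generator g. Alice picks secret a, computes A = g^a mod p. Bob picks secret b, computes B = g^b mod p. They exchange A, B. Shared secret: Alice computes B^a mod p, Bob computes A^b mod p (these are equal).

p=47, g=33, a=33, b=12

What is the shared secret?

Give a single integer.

A = 33^33 mod 47  (bits of 33 = 100001)
  bit 0 = 1: r = r^2 * 33 mod 47 = 1^2 * 33 = 1*33 = 33
  bit 1 = 0: r = r^2 mod 47 = 33^2 = 8
  bit 2 = 0: r = r^2 mod 47 = 8^2 = 17
  bit 3 = 0: r = r^2 mod 47 = 17^2 = 7
  bit 4 = 0: r = r^2 mod 47 = 7^2 = 2
  bit 5 = 1: r = r^2 * 33 mod 47 = 2^2 * 33 = 4*33 = 38
  -> A = 38
B = 33^12 mod 47  (bits of 12 = 1100)
  bit 0 = 1: r = r^2 * 33 mod 47 = 1^2 * 33 = 1*33 = 33
  bit 1 = 1: r = r^2 * 33 mod 47 = 33^2 * 33 = 8*33 = 29
  bit 2 = 0: r = r^2 mod 47 = 29^2 = 42
  bit 3 = 0: r = r^2 mod 47 = 42^2 = 25
  -> B = 25
s = B^a = 25^33 mod 47  (bits of 33 = 100001)
  bit 0 = 1: r = r^2 * 25 mod 47 = 1^2 * 25 = 1*25 = 25
  bit 1 = 0: r = r^2 mod 47 = 25^2 = 14
  bit 2 = 0: r = r^2 mod 47 = 14^2 = 8
  bit 3 = 0: r = r^2 mod 47 = 8^2 = 17
  bit 4 = 0: r = r^2 mod 47 = 17^2 = 7
  bit 5 = 1: r = r^2 * 25 mod 47 = 7^2 * 25 = 2*25 = 3
  -> s = B^a = 3

Answer: 3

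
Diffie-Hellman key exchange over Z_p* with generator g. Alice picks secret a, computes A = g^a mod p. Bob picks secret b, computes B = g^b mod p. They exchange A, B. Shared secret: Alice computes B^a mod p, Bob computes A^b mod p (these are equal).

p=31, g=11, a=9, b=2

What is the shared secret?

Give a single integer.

Answer: 2

Derivation:
A = 11^9 mod 31  (bits of 9 = 1001)
  bit 0 = 1: r = r^2 * 11 mod 31 = 1^2 * 11 = 1*11 = 11
  bit 1 = 0: r = r^2 mod 31 = 11^2 = 28
  bit 2 = 0: r = r^2 mod 31 = 28^2 = 9
  bit 3 = 1: r = r^2 * 11 mod 31 = 9^2 * 11 = 19*11 = 23
  -> A = 23
B = 11^2 mod 31  (bits of 2 = 10)
  bit 0 = 1: r = r^2 * 11 mod 31 = 1^2 * 11 = 1*11 = 11
  bit 1 = 0: r = r^2 mod 31 = 11^2 = 28
  -> B = 28
s = B^a = 28^9 mod 31  (bits of 9 = 1001)
  bit 0 = 1: r = r^2 * 28 mod 31 = 1^2 * 28 = 1*28 = 28
  bit 1 = 0: r = r^2 mod 31 = 28^2 = 9
  bit 2 = 0: r = r^2 mod 31 = 9^2 = 19
  bit 3 = 1: r = r^2 * 28 mod 31 = 19^2 * 28 = 20*28 = 2
  -> s = B^a = 2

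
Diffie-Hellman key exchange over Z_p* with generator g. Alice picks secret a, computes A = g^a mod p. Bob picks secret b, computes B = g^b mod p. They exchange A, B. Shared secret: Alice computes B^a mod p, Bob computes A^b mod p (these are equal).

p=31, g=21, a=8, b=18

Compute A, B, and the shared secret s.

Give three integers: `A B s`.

A = 21^8 mod 31  (bits of 8 = 1000)
  bit 0 = 1: r = r^2 * 21 mod 31 = 1^2 * 21 = 1*21 = 21
  bit 1 = 0: r = r^2 mod 31 = 21^2 = 7
  bit 2 = 0: r = r^2 mod 31 = 7^2 = 18
  bit 3 = 0: r = r^2 mod 31 = 18^2 = 14
  -> A = 14
B = 21^18 mod 31  (bits of 18 = 10010)
  bit 0 = 1: r = r^2 * 21 mod 31 = 1^2 * 21 = 1*21 = 21
  bit 1 = 0: r = r^2 mod 31 = 21^2 = 7
  bit 2 = 0: r = r^2 mod 31 = 7^2 = 18
  bit 3 = 1: r = r^2 * 21 mod 31 = 18^2 * 21 = 14*21 = 15
  bit 4 = 0: r = r^2 mod 31 = 15^2 = 8
  -> B = 8
s = B^a = 8^8 mod 31  (bits of 8 = 1000)
  bit 0 = 1: r = r^2 * 8 mod 31 = 1^2 * 8 = 1*8 = 8
  bit 1 = 0: r = r^2 mod 31 = 8^2 = 2
  bit 2 = 0: r = r^2 mod 31 = 2^2 = 4
  bit 3 = 0: r = r^2 mod 31 = 4^2 = 16
  -> s = B^a = 16

Answer: 14 8 16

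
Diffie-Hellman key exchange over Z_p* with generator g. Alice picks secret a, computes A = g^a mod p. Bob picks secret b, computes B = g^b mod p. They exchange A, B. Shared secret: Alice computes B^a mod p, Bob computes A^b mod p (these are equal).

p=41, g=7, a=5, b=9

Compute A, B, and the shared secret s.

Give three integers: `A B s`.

A = 7^5 mod 41  (bits of 5 = 101)
  bit 0 = 1: r = r^2 * 7 mod 41 = 1^2 * 7 = 1*7 = 7
  bit 1 = 0: r = r^2 mod 41 = 7^2 = 8
  bit 2 = 1: r = r^2 * 7 mod 41 = 8^2 * 7 = 23*7 = 38
  -> A = 38
B = 7^9 mod 41  (bits of 9 = 1001)
  bit 0 = 1: r = r^2 * 7 mod 41 = 1^2 * 7 = 1*7 = 7
  bit 1 = 0: r = r^2 mod 41 = 7^2 = 8
  bit 2 = 0: r = r^2 mod 41 = 8^2 = 23
  bit 3 = 1: r = r^2 * 7 mod 41 = 23^2 * 7 = 37*7 = 13
  -> B = 13
s = B^a = 13^5 mod 41  (bits of 5 = 101)
  bit 0 = 1: r = r^2 * 13 mod 41 = 1^2 * 13 = 1*13 = 13
  bit 1 = 0: r = r^2 mod 41 = 13^2 = 5
  bit 2 = 1: r = r^2 * 13 mod 41 = 5^2 * 13 = 25*13 = 38
  -> s = B^a = 38

Answer: 38 13 38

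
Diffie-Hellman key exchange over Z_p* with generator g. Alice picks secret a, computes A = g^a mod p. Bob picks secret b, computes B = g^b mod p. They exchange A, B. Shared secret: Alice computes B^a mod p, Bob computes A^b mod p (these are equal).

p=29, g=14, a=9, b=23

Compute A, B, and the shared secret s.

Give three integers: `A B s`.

Answer: 3 26 8

Derivation:
A = 14^9 mod 29  (bits of 9 = 1001)
  bit 0 = 1: r = r^2 * 14 mod 29 = 1^2 * 14 = 1*14 = 14
  bit 1 = 0: r = r^2 mod 29 = 14^2 = 22
  bit 2 = 0: r = r^2 mod 29 = 22^2 = 20
  bit 3 = 1: r = r^2 * 14 mod 29 = 20^2 * 14 = 23*14 = 3
  -> A = 3
B = 14^23 mod 29  (bits of 23 = 10111)
  bit 0 = 1: r = r^2 * 14 mod 29 = 1^2 * 14 = 1*14 = 14
  bit 1 = 0: r = r^2 mod 29 = 14^2 = 22
  bit 2 = 1: r = r^2 * 14 mod 29 = 22^2 * 14 = 20*14 = 19
  bit 3 = 1: r = r^2 * 14 mod 29 = 19^2 * 14 = 13*14 = 8
  bit 4 = 1: r = r^2 * 14 mod 29 = 8^2 * 14 = 6*14 = 26
  -> B = 26
s = B^a = 26^9 mod 29  (bits of 9 = 1001)
  bit 0 = 1: r = r^2 * 26 mod 29 = 1^2 * 26 = 1*26 = 26
  bit 1 = 0: r = r^2 mod 29 = 26^2 = 9
  bit 2 = 0: r = r^2 mod 29 = 9^2 = 23
  bit 3 = 1: r = r^2 * 26 mod 29 = 23^2 * 26 = 7*26 = 8
  -> s = B^a = 8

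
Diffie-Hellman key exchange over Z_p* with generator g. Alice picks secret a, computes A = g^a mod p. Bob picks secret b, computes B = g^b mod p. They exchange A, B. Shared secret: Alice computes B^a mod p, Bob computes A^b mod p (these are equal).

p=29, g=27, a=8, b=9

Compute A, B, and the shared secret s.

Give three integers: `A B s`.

Answer: 24 10 25

Derivation:
A = 27^8 mod 29  (bits of 8 = 1000)
  bit 0 = 1: r = r^2 * 27 mod 29 = 1^2 * 27 = 1*27 = 27
  bit 1 = 0: r = r^2 mod 29 = 27^2 = 4
  bit 2 = 0: r = r^2 mod 29 = 4^2 = 16
  bit 3 = 0: r = r^2 mod 29 = 16^2 = 24
  -> A = 24
B = 27^9 mod 29  (bits of 9 = 1001)
  bit 0 = 1: r = r^2 * 27 mod 29 = 1^2 * 27 = 1*27 = 27
  bit 1 = 0: r = r^2 mod 29 = 27^2 = 4
  bit 2 = 0: r = r^2 mod 29 = 4^2 = 16
  bit 3 = 1: r = r^2 * 27 mod 29 = 16^2 * 27 = 24*27 = 10
  -> B = 10
s = B^a = 10^8 mod 29  (bits of 8 = 1000)
  bit 0 = 1: r = r^2 * 10 mod 29 = 1^2 * 10 = 1*10 = 10
  bit 1 = 0: r = r^2 mod 29 = 10^2 = 13
  bit 2 = 0: r = r^2 mod 29 = 13^2 = 24
  bit 3 = 0: r = r^2 mod 29 = 24^2 = 25
  -> s = B^a = 25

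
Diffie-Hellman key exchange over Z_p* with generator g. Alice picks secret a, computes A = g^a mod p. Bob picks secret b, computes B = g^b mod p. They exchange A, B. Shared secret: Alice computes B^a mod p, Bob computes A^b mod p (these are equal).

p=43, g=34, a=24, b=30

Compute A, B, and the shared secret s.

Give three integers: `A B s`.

A = 34^24 mod 43  (bits of 24 = 11000)
  bit 0 = 1: r = r^2 * 34 mod 43 = 1^2 * 34 = 1*34 = 34
  bit 1 = 1: r = r^2 * 34 mod 43 = 34^2 * 34 = 38*34 = 2
  bit 2 = 0: r = r^2 mod 43 = 2^2 = 4
  bit 3 = 0: r = r^2 mod 43 = 4^2 = 16
  bit 4 = 0: r = r^2 mod 43 = 16^2 = 41
  -> A = 41
B = 34^30 mod 43  (bits of 30 = 11110)
  bit 0 = 1: r = r^2 * 34 mod 43 = 1^2 * 34 = 1*34 = 34
  bit 1 = 1: r = r^2 * 34 mod 43 = 34^2 * 34 = 38*34 = 2
  bit 2 = 1: r = r^2 * 34 mod 43 = 2^2 * 34 = 4*34 = 7
  bit 3 = 1: r = r^2 * 34 mod 43 = 7^2 * 34 = 6*34 = 32
  bit 4 = 0: r = r^2 mod 43 = 32^2 = 35
  -> B = 35
s = B^a = 35^24 mod 43  (bits of 24 = 11000)
  bit 0 = 1: r = r^2 * 35 mod 43 = 1^2 * 35 = 1*35 = 35
  bit 1 = 1: r = r^2 * 35 mod 43 = 35^2 * 35 = 21*35 = 4
  bit 2 = 0: r = r^2 mod 43 = 4^2 = 16
  bit 3 = 0: r = r^2 mod 43 = 16^2 = 41
  bit 4 = 0: r = r^2 mod 43 = 41^2 = 4
  -> s = B^a = 4

Answer: 41 35 4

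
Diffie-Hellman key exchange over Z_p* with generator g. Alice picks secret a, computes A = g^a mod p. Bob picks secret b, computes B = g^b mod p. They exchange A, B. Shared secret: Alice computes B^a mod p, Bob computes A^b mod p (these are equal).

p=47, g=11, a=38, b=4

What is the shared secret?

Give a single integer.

Answer: 21

Derivation:
A = 11^38 mod 47  (bits of 38 = 100110)
  bit 0 = 1: r = r^2 * 11 mod 47 = 1^2 * 11 = 1*11 = 11
  bit 1 = 0: r = r^2 mod 47 = 11^2 = 27
  bit 2 = 0: r = r^2 mod 47 = 27^2 = 24
  bit 3 = 1: r = r^2 * 11 mod 47 = 24^2 * 11 = 12*11 = 38
  bit 4 = 1: r = r^2 * 11 mod 47 = 38^2 * 11 = 34*11 = 45
  bit 5 = 0: r = r^2 mod 47 = 45^2 = 4
  -> A = 4
B = 11^4 mod 47  (bits of 4 = 100)
  bit 0 = 1: r = r^2 * 11 mod 47 = 1^2 * 11 = 1*11 = 11
  bit 1 = 0: r = r^2 mod 47 = 11^2 = 27
  bit 2 = 0: r = r^2 mod 47 = 27^2 = 24
  -> B = 24
s = B^a = 24^38 mod 47  (bits of 38 = 100110)
  bit 0 = 1: r = r^2 * 24 mod 47 = 1^2 * 24 = 1*24 = 24
  bit 1 = 0: r = r^2 mod 47 = 24^2 = 12
  bit 2 = 0: r = r^2 mod 47 = 12^2 = 3
  bit 3 = 1: r = r^2 * 24 mod 47 = 3^2 * 24 = 9*24 = 28
  bit 4 = 1: r = r^2 * 24 mod 47 = 28^2 * 24 = 32*24 = 16
  bit 5 = 0: r = r^2 mod 47 = 16^2 = 21
  -> s = B^a = 21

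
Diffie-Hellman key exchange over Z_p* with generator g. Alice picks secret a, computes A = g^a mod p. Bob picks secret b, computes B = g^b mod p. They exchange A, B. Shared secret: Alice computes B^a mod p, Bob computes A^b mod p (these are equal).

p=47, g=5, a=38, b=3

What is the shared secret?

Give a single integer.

A = 5^38 mod 47  (bits of 38 = 100110)
  bit 0 = 1: r = r^2 * 5 mod 47 = 1^2 * 5 = 1*5 = 5
  bit 1 = 0: r = r^2 mod 47 = 5^2 = 25
  bit 2 = 0: r = r^2 mod 47 = 25^2 = 14
  bit 3 = 1: r = r^2 * 5 mod 47 = 14^2 * 5 = 8*5 = 40
  bit 4 = 1: r = r^2 * 5 mod 47 = 40^2 * 5 = 2*5 = 10
  bit 5 = 0: r = r^2 mod 47 = 10^2 = 6
  -> A = 6
B = 5^3 mod 47  (bits of 3 = 11)
  bit 0 = 1: r = r^2 * 5 mod 47 = 1^2 * 5 = 1*5 = 5
  bit 1 = 1: r = r^2 * 5 mod 47 = 5^2 * 5 = 25*5 = 31
  -> B = 31
s = B^a = 31^38 mod 47  (bits of 38 = 100110)
  bit 0 = 1: r = r^2 * 31 mod 47 = 1^2 * 31 = 1*31 = 31
  bit 1 = 0: r = r^2 mod 47 = 31^2 = 21
  bit 2 = 0: r = r^2 mod 47 = 21^2 = 18
  bit 3 = 1: r = r^2 * 31 mod 47 = 18^2 * 31 = 42*31 = 33
  bit 4 = 1: r = r^2 * 31 mod 47 = 33^2 * 31 = 8*31 = 13
  bit 5 = 0: r = r^2 mod 47 = 13^2 = 28
  -> s = B^a = 28

Answer: 28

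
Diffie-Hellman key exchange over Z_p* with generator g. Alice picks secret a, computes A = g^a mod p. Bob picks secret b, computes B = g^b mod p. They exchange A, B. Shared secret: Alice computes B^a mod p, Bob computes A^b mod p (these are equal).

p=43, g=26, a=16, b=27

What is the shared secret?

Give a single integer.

A = 26^16 mod 43  (bits of 16 = 10000)
  bit 0 = 1: r = r^2 * 26 mod 43 = 1^2 * 26 = 1*26 = 26
  bit 1 = 0: r = r^2 mod 43 = 26^2 = 31
  bit 2 = 0: r = r^2 mod 43 = 31^2 = 15
  bit 3 = 0: r = r^2 mod 43 = 15^2 = 10
  bit 4 = 0: r = r^2 mod 43 = 10^2 = 14
  -> A = 14
B = 26^27 mod 43  (bits of 27 = 11011)
  bit 0 = 1: r = r^2 * 26 mod 43 = 1^2 * 26 = 1*26 = 26
  bit 1 = 1: r = r^2 * 26 mod 43 = 26^2 * 26 = 31*26 = 32
  bit 2 = 0: r = r^2 mod 43 = 32^2 = 35
  bit 3 = 1: r = r^2 * 26 mod 43 = 35^2 * 26 = 21*26 = 30
  bit 4 = 1: r = r^2 * 26 mod 43 = 30^2 * 26 = 40*26 = 8
  -> B = 8
s = B^a = 8^16 mod 43  (bits of 16 = 10000)
  bit 0 = 1: r = r^2 * 8 mod 43 = 1^2 * 8 = 1*8 = 8
  bit 1 = 0: r = r^2 mod 43 = 8^2 = 21
  bit 2 = 0: r = r^2 mod 43 = 21^2 = 11
  bit 3 = 0: r = r^2 mod 43 = 11^2 = 35
  bit 4 = 0: r = r^2 mod 43 = 35^2 = 21
  -> s = B^a = 21

Answer: 21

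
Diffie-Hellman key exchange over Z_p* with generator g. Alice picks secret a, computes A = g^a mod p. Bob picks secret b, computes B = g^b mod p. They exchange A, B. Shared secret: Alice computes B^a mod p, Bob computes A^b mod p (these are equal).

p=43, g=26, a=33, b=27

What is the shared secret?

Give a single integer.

Answer: 2

Derivation:
A = 26^33 mod 43  (bits of 33 = 100001)
  bit 0 = 1: r = r^2 * 26 mod 43 = 1^2 * 26 = 1*26 = 26
  bit 1 = 0: r = r^2 mod 43 = 26^2 = 31
  bit 2 = 0: r = r^2 mod 43 = 31^2 = 15
  bit 3 = 0: r = r^2 mod 43 = 15^2 = 10
  bit 4 = 0: r = r^2 mod 43 = 10^2 = 14
  bit 5 = 1: r = r^2 * 26 mod 43 = 14^2 * 26 = 24*26 = 22
  -> A = 22
B = 26^27 mod 43  (bits of 27 = 11011)
  bit 0 = 1: r = r^2 * 26 mod 43 = 1^2 * 26 = 1*26 = 26
  bit 1 = 1: r = r^2 * 26 mod 43 = 26^2 * 26 = 31*26 = 32
  bit 2 = 0: r = r^2 mod 43 = 32^2 = 35
  bit 3 = 1: r = r^2 * 26 mod 43 = 35^2 * 26 = 21*26 = 30
  bit 4 = 1: r = r^2 * 26 mod 43 = 30^2 * 26 = 40*26 = 8
  -> B = 8
s = B^a = 8^33 mod 43  (bits of 33 = 100001)
  bit 0 = 1: r = r^2 * 8 mod 43 = 1^2 * 8 = 1*8 = 8
  bit 1 = 0: r = r^2 mod 43 = 8^2 = 21
  bit 2 = 0: r = r^2 mod 43 = 21^2 = 11
  bit 3 = 0: r = r^2 mod 43 = 11^2 = 35
  bit 4 = 0: r = r^2 mod 43 = 35^2 = 21
  bit 5 = 1: r = r^2 * 8 mod 43 = 21^2 * 8 = 11*8 = 2
  -> s = B^a = 2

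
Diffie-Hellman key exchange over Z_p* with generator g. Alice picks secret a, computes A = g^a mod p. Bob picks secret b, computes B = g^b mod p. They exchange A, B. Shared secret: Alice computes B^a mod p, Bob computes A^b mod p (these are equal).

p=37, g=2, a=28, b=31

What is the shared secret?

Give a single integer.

A = 2^28 mod 37  (bits of 28 = 11100)
  bit 0 = 1: r = r^2 * 2 mod 37 = 1^2 * 2 = 1*2 = 2
  bit 1 = 1: r = r^2 * 2 mod 37 = 2^2 * 2 = 4*2 = 8
  bit 2 = 1: r = r^2 * 2 mod 37 = 8^2 * 2 = 27*2 = 17
  bit 3 = 0: r = r^2 mod 37 = 17^2 = 30
  bit 4 = 0: r = r^2 mod 37 = 30^2 = 12
  -> A = 12
B = 2^31 mod 37  (bits of 31 = 11111)
  bit 0 = 1: r = r^2 * 2 mod 37 = 1^2 * 2 = 1*2 = 2
  bit 1 = 1: r = r^2 * 2 mod 37 = 2^2 * 2 = 4*2 = 8
  bit 2 = 1: r = r^2 * 2 mod 37 = 8^2 * 2 = 27*2 = 17
  bit 3 = 1: r = r^2 * 2 mod 37 = 17^2 * 2 = 30*2 = 23
  bit 4 = 1: r = r^2 * 2 mod 37 = 23^2 * 2 = 11*2 = 22
  -> B = 22
s = B^a = 22^28 mod 37  (bits of 28 = 11100)
  bit 0 = 1: r = r^2 * 22 mod 37 = 1^2 * 22 = 1*22 = 22
  bit 1 = 1: r = r^2 * 22 mod 37 = 22^2 * 22 = 3*22 = 29
  bit 2 = 1: r = r^2 * 22 mod 37 = 29^2 * 22 = 27*22 = 2
  bit 3 = 0: r = r^2 mod 37 = 2^2 = 4
  bit 4 = 0: r = r^2 mod 37 = 4^2 = 16
  -> s = B^a = 16

Answer: 16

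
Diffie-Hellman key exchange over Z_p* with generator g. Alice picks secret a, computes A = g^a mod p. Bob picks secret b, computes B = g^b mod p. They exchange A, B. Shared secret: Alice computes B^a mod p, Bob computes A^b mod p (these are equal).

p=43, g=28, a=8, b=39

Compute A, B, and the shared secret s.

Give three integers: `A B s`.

Answer: 24 2 41

Derivation:
A = 28^8 mod 43  (bits of 8 = 1000)
  bit 0 = 1: r = r^2 * 28 mod 43 = 1^2 * 28 = 1*28 = 28
  bit 1 = 0: r = r^2 mod 43 = 28^2 = 10
  bit 2 = 0: r = r^2 mod 43 = 10^2 = 14
  bit 3 = 0: r = r^2 mod 43 = 14^2 = 24
  -> A = 24
B = 28^39 mod 43  (bits of 39 = 100111)
  bit 0 = 1: r = r^2 * 28 mod 43 = 1^2 * 28 = 1*28 = 28
  bit 1 = 0: r = r^2 mod 43 = 28^2 = 10
  bit 2 = 0: r = r^2 mod 43 = 10^2 = 14
  bit 3 = 1: r = r^2 * 28 mod 43 = 14^2 * 28 = 24*28 = 27
  bit 4 = 1: r = r^2 * 28 mod 43 = 27^2 * 28 = 41*28 = 30
  bit 5 = 1: r = r^2 * 28 mod 43 = 30^2 * 28 = 40*28 = 2
  -> B = 2
s = B^a = 2^8 mod 43  (bits of 8 = 1000)
  bit 0 = 1: r = r^2 * 2 mod 43 = 1^2 * 2 = 1*2 = 2
  bit 1 = 0: r = r^2 mod 43 = 2^2 = 4
  bit 2 = 0: r = r^2 mod 43 = 4^2 = 16
  bit 3 = 0: r = r^2 mod 43 = 16^2 = 41
  -> s = B^a = 41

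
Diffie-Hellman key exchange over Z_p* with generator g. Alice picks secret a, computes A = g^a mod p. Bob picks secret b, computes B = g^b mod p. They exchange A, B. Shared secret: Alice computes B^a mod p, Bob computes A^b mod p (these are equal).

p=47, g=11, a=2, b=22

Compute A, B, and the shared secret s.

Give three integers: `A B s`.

Answer: 27 17 7

Derivation:
A = 11^2 mod 47  (bits of 2 = 10)
  bit 0 = 1: r = r^2 * 11 mod 47 = 1^2 * 11 = 1*11 = 11
  bit 1 = 0: r = r^2 mod 47 = 11^2 = 27
  -> A = 27
B = 11^22 mod 47  (bits of 22 = 10110)
  bit 0 = 1: r = r^2 * 11 mod 47 = 1^2 * 11 = 1*11 = 11
  bit 1 = 0: r = r^2 mod 47 = 11^2 = 27
  bit 2 = 1: r = r^2 * 11 mod 47 = 27^2 * 11 = 24*11 = 29
  bit 3 = 1: r = r^2 * 11 mod 47 = 29^2 * 11 = 42*11 = 39
  bit 4 = 0: r = r^2 mod 47 = 39^2 = 17
  -> B = 17
s = B^a = 17^2 mod 47  (bits of 2 = 10)
  bit 0 = 1: r = r^2 * 17 mod 47 = 1^2 * 17 = 1*17 = 17
  bit 1 = 0: r = r^2 mod 47 = 17^2 = 7
  -> s = B^a = 7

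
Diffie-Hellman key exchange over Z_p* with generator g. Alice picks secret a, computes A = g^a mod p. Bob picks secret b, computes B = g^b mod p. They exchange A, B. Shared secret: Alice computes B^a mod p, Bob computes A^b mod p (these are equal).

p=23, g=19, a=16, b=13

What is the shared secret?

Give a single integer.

Answer: 6

Derivation:
A = 19^16 mod 23  (bits of 16 = 10000)
  bit 0 = 1: r = r^2 * 19 mod 23 = 1^2 * 19 = 1*19 = 19
  bit 1 = 0: r = r^2 mod 23 = 19^2 = 16
  bit 2 = 0: r = r^2 mod 23 = 16^2 = 3
  bit 3 = 0: r = r^2 mod 23 = 3^2 = 9
  bit 4 = 0: r = r^2 mod 23 = 9^2 = 12
  -> A = 12
B = 19^13 mod 23  (bits of 13 = 1101)
  bit 0 = 1: r = r^2 * 19 mod 23 = 1^2 * 19 = 1*19 = 19
  bit 1 = 1: r = r^2 * 19 mod 23 = 19^2 * 19 = 16*19 = 5
  bit 2 = 0: r = r^2 mod 23 = 5^2 = 2
  bit 3 = 1: r = r^2 * 19 mod 23 = 2^2 * 19 = 4*19 = 7
  -> B = 7
s = B^a = 7^16 mod 23  (bits of 16 = 10000)
  bit 0 = 1: r = r^2 * 7 mod 23 = 1^2 * 7 = 1*7 = 7
  bit 1 = 0: r = r^2 mod 23 = 7^2 = 3
  bit 2 = 0: r = r^2 mod 23 = 3^2 = 9
  bit 3 = 0: r = r^2 mod 23 = 9^2 = 12
  bit 4 = 0: r = r^2 mod 23 = 12^2 = 6
  -> s = B^a = 6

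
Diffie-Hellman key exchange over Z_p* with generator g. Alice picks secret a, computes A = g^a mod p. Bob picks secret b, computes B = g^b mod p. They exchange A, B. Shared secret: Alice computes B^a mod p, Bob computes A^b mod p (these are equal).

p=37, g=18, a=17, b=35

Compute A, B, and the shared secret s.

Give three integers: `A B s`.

Answer: 2 35 19

Derivation:
A = 18^17 mod 37  (bits of 17 = 10001)
  bit 0 = 1: r = r^2 * 18 mod 37 = 1^2 * 18 = 1*18 = 18
  bit 1 = 0: r = r^2 mod 37 = 18^2 = 28
  bit 2 = 0: r = r^2 mod 37 = 28^2 = 7
  bit 3 = 0: r = r^2 mod 37 = 7^2 = 12
  bit 4 = 1: r = r^2 * 18 mod 37 = 12^2 * 18 = 33*18 = 2
  -> A = 2
B = 18^35 mod 37  (bits of 35 = 100011)
  bit 0 = 1: r = r^2 * 18 mod 37 = 1^2 * 18 = 1*18 = 18
  bit 1 = 0: r = r^2 mod 37 = 18^2 = 28
  bit 2 = 0: r = r^2 mod 37 = 28^2 = 7
  bit 3 = 0: r = r^2 mod 37 = 7^2 = 12
  bit 4 = 1: r = r^2 * 18 mod 37 = 12^2 * 18 = 33*18 = 2
  bit 5 = 1: r = r^2 * 18 mod 37 = 2^2 * 18 = 4*18 = 35
  -> B = 35
s = B^a = 35^17 mod 37  (bits of 17 = 10001)
  bit 0 = 1: r = r^2 * 35 mod 37 = 1^2 * 35 = 1*35 = 35
  bit 1 = 0: r = r^2 mod 37 = 35^2 = 4
  bit 2 = 0: r = r^2 mod 37 = 4^2 = 16
  bit 3 = 0: r = r^2 mod 37 = 16^2 = 34
  bit 4 = 1: r = r^2 * 35 mod 37 = 34^2 * 35 = 9*35 = 19
  -> s = B^a = 19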